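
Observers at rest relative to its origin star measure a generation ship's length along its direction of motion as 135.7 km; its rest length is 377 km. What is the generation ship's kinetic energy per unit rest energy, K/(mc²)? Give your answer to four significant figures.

From L = L₀/γ: γ = 377/135.7 = 2.77819.
Since K = (γ−1)mc², K/(mc²) = 2.77819 − 1 = 1.778.

1.778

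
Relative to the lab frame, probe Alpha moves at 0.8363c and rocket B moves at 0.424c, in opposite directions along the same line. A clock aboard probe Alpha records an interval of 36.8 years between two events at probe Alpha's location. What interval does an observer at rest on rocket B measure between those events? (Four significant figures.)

The velocity of probe Alpha relative to rocket B is (0.8363 + 0.424)c / (1 + 0.8363×0.424) = 0.93039c; relative speed 0.93039c.
At |u| = 0.93039c, γ = (1 − 0.865626)^(−1/2) = 2.728.
The clock on probe Alpha records proper time, so rocket B measures Δt = γΔτ = 2.728 × 36.8 = 100.4 years.

100.4 years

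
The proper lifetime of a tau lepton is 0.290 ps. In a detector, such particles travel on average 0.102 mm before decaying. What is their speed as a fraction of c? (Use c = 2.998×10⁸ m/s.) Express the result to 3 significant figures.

0.761c

Lab distance = (lab lifetime)·v = γτ·βc, so βγ = d/(cτ) = 1.020×10^-4/(2.998×10⁸ × 2.900×10^-13) = 1.1732.
With βγ = 1.1732: γ² = 1 + (βγ)² = 2.3764, and β = (βγ)/γ = 1.1732/1.54156 = 0.761.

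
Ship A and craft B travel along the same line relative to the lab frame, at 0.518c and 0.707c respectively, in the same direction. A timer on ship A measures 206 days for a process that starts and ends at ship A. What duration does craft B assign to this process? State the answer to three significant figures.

216 days

Speed of ship A in craft B's frame: u = (v_A − v_B)/(1 − v_A v_B/c²) = (0.518 − 0.707)/(1 − 0.518×0.707) = −0.189/0.633774 = −0.29821; |u| = 0.29821c.
γ for this relative speed: γ = 1/√(1 − 0.0889292) = 1.0477.
The clock on ship A records proper time, so craft B measures Δt = γΔτ = 1.0477 × 206 = 216 days.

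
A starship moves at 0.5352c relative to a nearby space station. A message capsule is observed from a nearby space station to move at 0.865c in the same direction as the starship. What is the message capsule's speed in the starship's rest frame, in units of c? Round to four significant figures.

0.6141c

Transform to the starship's frame: u' = (u − v)/(1 − uv/c²).
u' = (0.865 − 0.5352)/(1 − 0.865×0.5352) = 0.3298/0.537052 = 0.61409.
Speed in the starship's frame: 0.6141c (in the same direction).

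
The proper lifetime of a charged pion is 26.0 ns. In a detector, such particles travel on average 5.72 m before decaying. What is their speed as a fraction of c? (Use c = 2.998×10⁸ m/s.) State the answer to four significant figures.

d = βγcτ ⇒ βγ = d/(cτ) = 5.720 m / (7.7948 m) = 0.73382.
β = (βγ)/√(1+(βγ)²) = 0.73382/√1.538492 = 0.5916.

0.5916c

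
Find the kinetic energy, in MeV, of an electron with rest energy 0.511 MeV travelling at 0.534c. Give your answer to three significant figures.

0.0934 MeV

Lorentz factor: γ = (1 − 0.285156)^(−1/2) = 1.18275.
Kinetic energy: K = (γ − 1)mc² = (1.18275 − 1) × 0.511 MeV = 0.18275 × 0.511 = 0.0934 MeV.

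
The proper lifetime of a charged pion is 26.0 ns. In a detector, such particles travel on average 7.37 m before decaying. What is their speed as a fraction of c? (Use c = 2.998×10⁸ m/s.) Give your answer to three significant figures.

0.687c

Let x = d/(cτ) = 7.370 m / (2.998×10⁸ m/s × 2.600×10^-8 s) = 0.9455. Since d = βγcτ, x = βγ = β/√(1−β²).
Solving: β² = x²/(1+x²) = 0.89397/1.89397 = 0.472009, so β = 0.687.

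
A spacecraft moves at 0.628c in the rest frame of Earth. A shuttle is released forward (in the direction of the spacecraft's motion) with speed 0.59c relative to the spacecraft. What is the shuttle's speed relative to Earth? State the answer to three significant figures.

0.889c

Relativistic velocity addition: u = (u' + v)/(1 + u'v/c²), with u' = 0.59c and v = 0.628c.
Numerator: 0.59 + 0.628 = 1.218. Denominator: 1 + (0.59)(0.628) = 1.37052.
u = 1.218/1.37052 = 0.88871, so the speed is 0.889c.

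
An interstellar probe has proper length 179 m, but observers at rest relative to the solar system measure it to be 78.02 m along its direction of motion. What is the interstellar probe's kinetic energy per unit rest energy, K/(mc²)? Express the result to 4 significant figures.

From L = L₀/γ: γ = 179/78.02 = 2.29428.
K/(mc²) = γ − 1 = 2.29428 − 1 = 1.294.

1.294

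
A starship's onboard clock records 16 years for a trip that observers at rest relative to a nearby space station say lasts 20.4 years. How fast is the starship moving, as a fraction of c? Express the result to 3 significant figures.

γ = Δt/Δτ = 20.4/16 = 1.275.
β = √(1 − 1/γ²) = √(1 − 0.615148) = √0.384852 = 0.620.

0.620c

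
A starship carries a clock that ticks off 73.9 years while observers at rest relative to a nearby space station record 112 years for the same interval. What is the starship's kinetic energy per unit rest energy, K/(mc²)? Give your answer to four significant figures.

γ = Δt/Δτ = 112/73.9 = 1.51556.
Since K = (γ−1)mc², K/(mc²) = 1.51556 − 1 = 0.5156.

0.5156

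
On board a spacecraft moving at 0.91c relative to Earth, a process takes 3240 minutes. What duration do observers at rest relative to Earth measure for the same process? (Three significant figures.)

7810 minutes

γ = 1/√(1 − β²) = 1/√(1 − 0.8281) = 1/√0.1719 = 1/0.414608 = 2.4119.
The onboard clock measures proper time, so the interval in the rest frame of Earth is dilated: Δt = γ·Δτ = 2.4119 × 3240 minutes = 7810 minutes.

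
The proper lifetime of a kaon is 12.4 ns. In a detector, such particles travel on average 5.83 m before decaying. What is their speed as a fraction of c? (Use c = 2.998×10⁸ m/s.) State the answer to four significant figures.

0.8432c

Let x = d/(cτ) = 5.830 m / (2.998×10⁸ m/s × 1.240×10^-8 s) = 1.5682. Since d = βγcτ, x = βγ = β/√(1−β²).
Solving: β² = x²/(1+x²) = 2.45925/3.45925 = 0.71092, so β = 0.8432.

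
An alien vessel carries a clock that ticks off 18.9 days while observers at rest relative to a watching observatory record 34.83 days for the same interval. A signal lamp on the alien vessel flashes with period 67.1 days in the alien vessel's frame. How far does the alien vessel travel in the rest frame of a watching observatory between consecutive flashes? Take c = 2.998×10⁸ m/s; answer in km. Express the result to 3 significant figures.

2.69×10^12 km

The time-dilation ratio gives γ = 34.83/18.9 = 1.84286.
β = √(1 − 1/γ²) = 0.83997. Lab-frame period = γτ = 1.84286×67.1 days = 123.66 days. Distance = βc × γτ = 0.83997 × 2.998×10⁸ m/s × 10684224 s = 2.6905×10^15 m = 2.69×10^12 km.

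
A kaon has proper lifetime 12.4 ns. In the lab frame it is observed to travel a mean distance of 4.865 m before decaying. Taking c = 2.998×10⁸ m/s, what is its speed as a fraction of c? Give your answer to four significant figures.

Let x = d/(cτ) = 4.865 m / (2.998×10⁸ m/s × 1.240×10^-8 s) = 1.3087. Since d = βγcτ, x = βγ = β/√(1−β²).
Solving: β² = x²/(1+x²) = 1.7127/2.7127 = 0.631364, so β = 0.7946.

0.7946c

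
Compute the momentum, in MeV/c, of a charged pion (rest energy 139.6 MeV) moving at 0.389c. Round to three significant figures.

58.9 MeV/c

β² = 0.151321, so γ = 1/√0.848679 = 1.0855.
Momentum: p = γβ·mc = 1.0855 × 0.389 × 139.6 MeV/c = 58.9 MeV/c.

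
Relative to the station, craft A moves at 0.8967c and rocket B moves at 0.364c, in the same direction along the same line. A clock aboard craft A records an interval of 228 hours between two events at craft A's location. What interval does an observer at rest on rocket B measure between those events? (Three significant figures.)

The velocity of craft A relative to rocket B is (0.8967 − 0.364)c / (1 − 0.8967×0.364) = 0.79082c; relative speed 0.79082c.
At |u| = 0.79082c, γ = (1 − 0.625396)^(−1/2) = 1.6339.
The clock on craft A records proper time, so rocket B measures Δt = γΔτ = 1.6339 × 228 = 373 hours.

373 hours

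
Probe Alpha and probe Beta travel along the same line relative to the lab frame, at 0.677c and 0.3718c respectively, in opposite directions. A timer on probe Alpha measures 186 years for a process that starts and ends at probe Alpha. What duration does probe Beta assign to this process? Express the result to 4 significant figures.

340.8 years

Transform probe Alpha's velocity into probe Beta's frame: (0.677 + 0.3718)/(1 + 0.677·0.3718) = 1.0488/1.2517086, so the relative speed is 0.83789c.
At |u| = 0.83789c, γ = (1 − 0.70206)^(−1/2) = 1.832.
Probe Alpha's interval is proper; time dilation gives Δt_B = γΔτ = 1.832 × 186 years = 340.8 years.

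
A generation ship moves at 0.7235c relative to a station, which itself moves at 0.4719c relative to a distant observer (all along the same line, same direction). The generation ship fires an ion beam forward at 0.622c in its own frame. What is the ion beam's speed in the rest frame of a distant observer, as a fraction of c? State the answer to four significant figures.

Apply u = (u'+v)/(1+u'v) twice. Ion beam in the station frame: (0.622+0.7235)/(1+0.622·0.7235) = 1.3455/1.450017 = 0.92792c.
That velocity, transformed to the rest frame of a distant observer: (0.92792+0.4719)/(1+0.92792·0.4719) = 1.39982/1.437885448 = 0.97353c.

0.9735c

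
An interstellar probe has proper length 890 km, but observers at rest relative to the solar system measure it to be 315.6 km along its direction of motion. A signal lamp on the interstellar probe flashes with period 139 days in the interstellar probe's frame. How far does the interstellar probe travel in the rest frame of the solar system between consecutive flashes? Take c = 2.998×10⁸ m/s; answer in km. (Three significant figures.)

Length contraction gives γ = L₀/L = 890/315.6 = 2.82003.
β = √(1 − 1/γ²) = 0.93502. Lab-frame period = γτ = 2.82003×139 days = 391.98 days. Distance = βc × γτ = 0.93502 × 2.998×10⁸ m/s × 33867072 s = 9.4936×10^15 m = 9.49×10^12 km.

9.49×10^12 km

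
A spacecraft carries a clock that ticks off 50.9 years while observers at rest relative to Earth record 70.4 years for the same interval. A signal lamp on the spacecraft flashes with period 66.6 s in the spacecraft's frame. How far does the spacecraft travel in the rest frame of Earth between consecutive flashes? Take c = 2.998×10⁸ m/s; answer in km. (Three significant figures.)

The time-dilation ratio gives γ = 70.4/50.9 = 1.3831.
β = √(1 − 1/γ²) = 0.69083. Lab-frame period = γτ = 1.3831×66.6 s = 92.114 s. Distance = βc × γτ = 0.69083 × 2.998×10⁸ m/s × 92.114 s = 1.9078×10^10 m = 1.91×10^7 km.

1.91×10^7 km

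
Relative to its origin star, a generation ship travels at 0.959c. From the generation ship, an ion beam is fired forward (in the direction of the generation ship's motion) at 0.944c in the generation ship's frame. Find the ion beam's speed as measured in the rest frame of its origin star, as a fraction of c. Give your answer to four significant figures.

0.9988c

In units of c, u = (u' + v)/(1 + u'v) with u' = 0.944 and v = 0.959.
Numerator: 0.944 + 0.959 = 1.903. Denominator: 1 + (0.944)(0.959) = 1.905296.
u = 1.903/1.905296 = 0.99879, so the speed is 0.9988c.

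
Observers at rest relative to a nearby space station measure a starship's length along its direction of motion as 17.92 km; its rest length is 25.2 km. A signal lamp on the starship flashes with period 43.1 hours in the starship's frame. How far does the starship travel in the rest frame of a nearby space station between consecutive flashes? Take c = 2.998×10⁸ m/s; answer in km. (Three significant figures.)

γ = L₀/L = 25.2/17.92 = 1.40625.
β = √(1 − 1/γ²) = 0.70308. Lab-frame period = γτ = 1.40625×43.1 hours = 60.609 hours. Distance = βc × γτ = 0.70308 × 2.998×10⁸ m/s × 218192.4 s = 4.5991×10^13 m = 4.60×10^10 km.

4.60×10^10 km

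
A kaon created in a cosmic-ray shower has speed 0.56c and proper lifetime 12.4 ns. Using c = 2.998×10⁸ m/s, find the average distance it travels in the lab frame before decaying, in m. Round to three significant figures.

γ = 1/√(1 − β²) = 1/√(1 − 0.3136) = 1/√0.6864 = 1/0.828493 = 1.207.
Lab-frame lifetime: Δt = γτ = 1.207 × 12.4 ns = 14.967 ns.
Distance: d = vΔt = 0.56 × 2.998×10⁸ m/s × 1.4967×10^-8 s = 2.51 m.

2.51 m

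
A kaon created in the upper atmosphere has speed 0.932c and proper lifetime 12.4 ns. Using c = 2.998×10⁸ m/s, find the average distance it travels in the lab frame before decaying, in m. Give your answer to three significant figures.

9.56 m

Lorentz factor: γ = (1 − 0.868624)^(−1/2) = 2.7589.
Lab-frame lifetime: Δt = γτ = 2.7589 × 12.4 ns = 34.21 ns.
Distance: d = vΔt = 0.932 × 2.998×10⁸ m/s × 3.4210×10^-8 s = 9.56 m.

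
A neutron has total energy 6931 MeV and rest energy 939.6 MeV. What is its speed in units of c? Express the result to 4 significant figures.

0.9908c

γ = E/(mc²) = 6931/939.6 = 7.3765.
β = √(1 − 1/γ²) = √(1 − 0.018378) = √0.981622 = 0.9908.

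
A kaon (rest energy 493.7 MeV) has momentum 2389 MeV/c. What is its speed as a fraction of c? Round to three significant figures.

βγ = pc/(mc²) = 2389/493.7 = 4.839.
Since γ² = 1 + (βγ)² = 24.4159, γ = √24.4159 = 4.94124, and β = (βγ)/γ = 4.839/4.94124 = 0.979.

0.979c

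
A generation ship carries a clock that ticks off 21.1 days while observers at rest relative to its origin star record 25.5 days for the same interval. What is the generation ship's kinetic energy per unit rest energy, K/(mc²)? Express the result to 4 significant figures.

The time-dilation ratio gives γ = 25.5/21.1 = 1.20853.
K/(mc²) = γ − 1 = 1.20853 − 1 = 0.2085.

0.2085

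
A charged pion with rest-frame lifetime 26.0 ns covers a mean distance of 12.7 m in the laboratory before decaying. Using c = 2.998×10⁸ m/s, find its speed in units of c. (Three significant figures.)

0.852c

d = βγcτ ⇒ βγ = d/(cτ) = 12.70 m / (7.7948 m) = 1.6293.
β = (βγ)/√(1+(βγ)²) = 1.6293/√3.65462 = 0.852.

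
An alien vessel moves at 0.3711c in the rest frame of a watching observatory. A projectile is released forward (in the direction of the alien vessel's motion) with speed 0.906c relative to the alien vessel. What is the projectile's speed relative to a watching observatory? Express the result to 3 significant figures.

In units of c, u = (u' + v)/(1 + u'v) with u' = 0.906 and v = 0.3711.
Numerator: 0.906 + 0.3711 = 1.2771. Denominator: 1 + (0.906)(0.3711) = 1.3362166.
u = 1.2771/1.3362166 = 0.95576, so the speed is 0.956c.

0.956c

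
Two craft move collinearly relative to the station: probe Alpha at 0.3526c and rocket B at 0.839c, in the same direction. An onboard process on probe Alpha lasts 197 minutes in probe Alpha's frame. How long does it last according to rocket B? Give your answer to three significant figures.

Speed of probe Alpha in rocket B's frame: u = (v_A − v_B)/(1 − v_A v_B/c²) = (0.3526 − 0.839)/(1 − 0.3526×0.839) = −0.4864/0.7041686 = −0.69074; |u| = 0.69074c.
At |u| = 0.69074c, γ = (1 − 0.477122)^(−1/2) = 1.3829.
Probe Alpha's interval is proper; time dilation gives Δt_B = γΔτ = 1.3829 × 197 minutes = 272 minutes.

272 minutes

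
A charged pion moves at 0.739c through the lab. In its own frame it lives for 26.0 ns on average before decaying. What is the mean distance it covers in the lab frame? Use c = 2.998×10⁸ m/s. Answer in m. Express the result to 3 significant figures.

8.55 m

β² = 0.546121, so γ = 1/√0.453879 = 1.4843.
Lab-frame lifetime: Δt = γτ = 1.4843 × 26.0 ns = 38.592 ns.
Distance: d = vΔt = 0.739 × 2.998×10⁸ m/s × 3.8592×10^-8 s = 8.55 m.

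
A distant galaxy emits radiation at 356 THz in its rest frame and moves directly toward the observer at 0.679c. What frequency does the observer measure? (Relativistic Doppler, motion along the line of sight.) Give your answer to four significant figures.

Relativistic Doppler (source moving toward): f_obs = f_src · √((1+β)/(1−β)).
With β = 0.679: factor = √(1.679/0.321) = 2.287.
f_obs = 356 × 2.287 = 814.2 THz.

814.2 THz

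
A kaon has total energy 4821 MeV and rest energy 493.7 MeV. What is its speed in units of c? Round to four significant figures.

0.9947c

Total energy E = γmc² gives γ = 4821/493.7 = 9.765.
Hence β = √(1 − 1/γ²) = √(1 − 0.0104871) = √0.9895129 = 0.9947.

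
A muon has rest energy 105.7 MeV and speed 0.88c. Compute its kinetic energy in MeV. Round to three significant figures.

117 MeV

γ = 1/√(1 − β²) = 1/√(1 − 0.7744) = 1/√0.2256 = 1/0.474974 = 2.1054.
Kinetic energy: K = (γ − 1)mc² = (2.1054 − 1) × 105.7 MeV = 1.1054 × 105.7 = 117 MeV.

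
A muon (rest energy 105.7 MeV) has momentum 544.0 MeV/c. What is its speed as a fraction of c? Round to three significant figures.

βγ = pc/(mc²) = 544.0/105.7 = 5.1466.
Since γ² = 1 + (βγ)² = 27.4875, γ = √27.4875 = 5.24285, and β = (βγ)/γ = 5.1466/5.24285 = 0.982.

0.982c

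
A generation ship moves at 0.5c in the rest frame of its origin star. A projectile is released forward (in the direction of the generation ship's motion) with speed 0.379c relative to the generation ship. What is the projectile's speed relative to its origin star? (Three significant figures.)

In units of c, u = (u' + v)/(1 + u'v) with u' = 0.379 and v = 0.5.
Numerator: 0.379 + 0.5 = 0.879. Denominator: 1 + (0.379)(0.5) = 1.1895.
u = 0.879/1.1895 = 0.73897, so the speed is 0.739c.

0.739c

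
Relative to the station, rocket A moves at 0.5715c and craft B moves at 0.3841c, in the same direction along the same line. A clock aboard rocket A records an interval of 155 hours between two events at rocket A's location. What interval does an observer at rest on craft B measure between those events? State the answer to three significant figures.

160 hours

The velocity of rocket A relative to craft B is (0.5715 − 0.3841)c / (1 − 0.5715×0.3841) = 0.24011c; relative speed 0.24011c.
γ for this relative speed: γ = 1/√(1 − 0.0576528) = 1.0301.
The clock on rocket A records proper time, so craft B measures Δt = γΔτ = 1.0301 × 155 = 160 hours.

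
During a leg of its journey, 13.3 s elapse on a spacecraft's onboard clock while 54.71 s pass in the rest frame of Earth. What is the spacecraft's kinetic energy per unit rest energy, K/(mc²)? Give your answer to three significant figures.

From Δt = γΔτ: γ = 54.71/13.3 = 4.11353.
Since K = (γ−1)mc², K/(mc²) = 4.11353 − 1 = 3.11.

3.11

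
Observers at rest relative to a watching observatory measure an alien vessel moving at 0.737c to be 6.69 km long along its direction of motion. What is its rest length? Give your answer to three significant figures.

γ = 1/√(1 − β²) = 1/√(1 − 0.543169) = 1/√0.456831 = 1/0.675893 = 1.4795.
Proper length: L₀ = γ·L = 1.4795 × 6.69 = 9.90 km.

9.90 km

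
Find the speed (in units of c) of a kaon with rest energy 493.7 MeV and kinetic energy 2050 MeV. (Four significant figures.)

K = (γ−1)mc², so γ = 1 + 2050/493.7 = 5.1523.
Then v/c = √(1 − γ⁻²) = √(1 − 0.0376702) = √0.9623298 = 0.9810.

0.9810c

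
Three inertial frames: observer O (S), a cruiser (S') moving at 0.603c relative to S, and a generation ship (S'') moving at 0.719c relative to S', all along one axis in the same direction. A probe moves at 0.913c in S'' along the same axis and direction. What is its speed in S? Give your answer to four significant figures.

Compose velocities in two stages. Stage 1 (into S'): u₁ = (0.913+0.719)/(1+0.913×0.719) = 0.98524.
Stage 2 (into S): u = (0.98524+0.603)/(1+0.98524×0.603) = 0.99632, so the speed is 0.9963c.

0.9963c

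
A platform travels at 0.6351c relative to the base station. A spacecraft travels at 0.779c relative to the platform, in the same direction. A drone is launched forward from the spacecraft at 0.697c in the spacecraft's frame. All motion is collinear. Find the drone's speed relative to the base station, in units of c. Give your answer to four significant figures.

Compose velocities in two stages. Stage 1 (into S'): u₁ = (0.697+0.779)/(1+0.697×0.779) = 0.9566.
Stage 2 (into S): u = (0.9566+0.6351)/(1+0.9566×0.6351) = 0.99015, so the speed is 0.9901c.

0.9901c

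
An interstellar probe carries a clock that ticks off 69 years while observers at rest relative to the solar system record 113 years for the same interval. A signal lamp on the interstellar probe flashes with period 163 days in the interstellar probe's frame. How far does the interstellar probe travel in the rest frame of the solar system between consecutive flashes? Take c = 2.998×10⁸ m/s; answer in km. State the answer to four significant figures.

5.476×10^12 km

The time-dilation ratio gives γ = 113/69 = 1.63768.
β = √(1 − 1/γ²) = 0.79192. Lab-frame period = γτ = 1.63768×163 days = 266.94 days. Distance = βc × γτ = 0.79192 × 2.998×10⁸ m/s × 23063616 s = 5.4757×10^15 m = 5.476×10^12 km.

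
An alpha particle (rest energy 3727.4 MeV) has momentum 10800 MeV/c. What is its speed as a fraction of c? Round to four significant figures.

pc/(mc²) = 10800/3727.4 = 2.8975 = βγ = β/√(1−β²).
So β² = x²/(1 + x²) with x = 2.8975: x² = 8.39551, β² = 8.39551/9.39551 = 0.893566, β = 0.9453.

0.9453c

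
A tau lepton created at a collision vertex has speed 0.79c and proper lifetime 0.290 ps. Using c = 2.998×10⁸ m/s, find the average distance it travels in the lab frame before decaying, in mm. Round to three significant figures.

0.112 mm

Lorentz factor: γ = (1 − 0.6241)^(−1/2) = 1.631.
Lab-frame lifetime: Δt = γτ = 1.631 × 0.290 ps = 0.47299 ps.
Distance: d = vΔt = 0.79 × 2.998×10⁸ m/s × 4.7299×10^-13 s = 1.12×10^-4 m = 0.112 mm.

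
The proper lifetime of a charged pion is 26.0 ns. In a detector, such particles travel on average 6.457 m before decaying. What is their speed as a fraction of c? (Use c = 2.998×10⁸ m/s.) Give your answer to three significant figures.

Let x = d/(cτ) = 6.457 m / (2.998×10⁸ m/s × 2.600×10^-8 s) = 0.82837. Since d = βγcτ, x = βγ = β/√(1−β²).
Solving: β² = x²/(1+x²) = 0.686197/1.686197 = 0.406949, so β = 0.638.

0.638c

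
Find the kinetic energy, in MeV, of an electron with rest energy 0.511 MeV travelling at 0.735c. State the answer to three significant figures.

0.243 MeV

γ = 1/√(1 − β²) = 1/√(1 − 0.540225) = 1/√0.459775 = 1/0.678067 = 1.47478.
Kinetic energy: K = (γ − 1)mc² = (1.47478 − 1) × 0.511 MeV = 0.47478 × 0.511 = 0.243 MeV.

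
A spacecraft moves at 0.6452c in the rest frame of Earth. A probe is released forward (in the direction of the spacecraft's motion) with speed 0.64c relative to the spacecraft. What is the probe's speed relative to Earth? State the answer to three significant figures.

0.910c

Relativistic velocity addition: u = (u' + v)/(1 + u'v/c²), with u' = 0.64c and v = 0.6452c.
Numerator: 0.64 + 0.6452 = 1.2852. Denominator: 1 + (0.64)(0.6452) = 1.412928.
u = 1.2852/1.412928 = 0.9096, so the speed is 0.910c.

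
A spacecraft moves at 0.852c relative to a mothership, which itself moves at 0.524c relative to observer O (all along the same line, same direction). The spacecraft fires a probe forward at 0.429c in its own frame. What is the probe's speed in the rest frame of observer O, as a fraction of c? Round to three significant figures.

0.980c

Compose velocities in two stages. Stage 1 (into S'): u₁ = (0.429+0.852)/(1+0.429×0.852) = 0.93811.
Stage 2 (into S): u = (0.93811+0.524)/(1+0.93811×0.524) = 0.98025, so the speed is 0.980c.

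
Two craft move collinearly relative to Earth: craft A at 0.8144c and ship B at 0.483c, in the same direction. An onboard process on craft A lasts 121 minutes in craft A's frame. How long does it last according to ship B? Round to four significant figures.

Speed of craft A in ship B's frame: u = (v_A − v_B)/(1 − v_A v_B/c²) = (0.8144 − 0.483)/(1 − 0.8144×0.483) = 0.3314/0.6066448 = 0.54628; |u| = 0.54628c.
At |u| = 0.54628c, γ = (1 − 0.298422)^(−1/2) = 1.1939.
The clock on craft A records proper time, so ship B measures Δt = γΔτ = 1.1939 × 121 = 144.5 minutes.

144.5 minutes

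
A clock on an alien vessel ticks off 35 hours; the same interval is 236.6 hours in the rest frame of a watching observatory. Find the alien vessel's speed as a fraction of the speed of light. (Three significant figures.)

0.989c

γ = Δt/Δτ = 236.6/35 = 6.76.
β = √(1 − 1/γ²) = √(1 − 0.021883) = √0.978117 = 0.989.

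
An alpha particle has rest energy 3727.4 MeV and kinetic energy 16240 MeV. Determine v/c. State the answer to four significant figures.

0.9824

K = (γ−1)mc², so γ = 1 + 16240/3727.4 = 5.3569.
Then v/c = √(1 − γ⁻²) = √(1 − 0.0348476) = √0.9651524 = 0.9824.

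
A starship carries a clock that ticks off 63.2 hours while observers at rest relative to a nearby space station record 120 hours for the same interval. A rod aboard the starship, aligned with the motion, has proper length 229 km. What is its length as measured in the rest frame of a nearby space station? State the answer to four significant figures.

From Δt = γΔτ: γ = 120/63.2 = 1.89873.
L = L₀/γ = 229/1.89873 = 120.6 km.

120.6 km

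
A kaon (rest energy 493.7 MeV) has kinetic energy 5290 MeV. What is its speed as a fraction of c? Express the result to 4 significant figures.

K = (γ−1)mc², so γ = 1 + 5290/493.7 = 11.715.
Then v/c = √(1 − γ⁻²) = √(1 − 0.00728644) = √0.99271356 = 0.9964.

0.9964c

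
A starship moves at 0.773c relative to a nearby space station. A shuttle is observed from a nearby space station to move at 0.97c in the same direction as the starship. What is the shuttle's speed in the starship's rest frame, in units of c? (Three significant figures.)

Transform to the starship's frame: u' = (u − v)/(1 − uv/c²).
u' = (0.97 − 0.773)/(1 − 0.97×0.773) = 0.197/0.25019 = 0.7874.
Speed in the starship's frame: 0.787c (in the same direction).

0.787c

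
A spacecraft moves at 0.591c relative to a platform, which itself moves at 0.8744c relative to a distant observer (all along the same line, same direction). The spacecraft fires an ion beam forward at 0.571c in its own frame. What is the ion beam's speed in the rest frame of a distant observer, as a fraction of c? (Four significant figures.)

Apply u = (u'+v)/(1+u'v) twice. Ion beam in the platform frame: (0.571+0.591)/(1+0.571·0.591) = 1.162/1.337461 = 0.86881c.
That velocity, transformed to the rest frame of a distant observer: (0.86881+0.8744)/(1+0.86881·0.8744) = 1.74321/1.759687464 = 0.99064c.

0.9906c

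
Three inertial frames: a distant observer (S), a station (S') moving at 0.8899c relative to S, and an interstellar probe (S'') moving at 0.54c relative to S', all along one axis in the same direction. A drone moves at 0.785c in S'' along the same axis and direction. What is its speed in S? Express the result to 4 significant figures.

Apply u = (u'+v)/(1+u'v) twice. Drone in the station frame: (0.785+0.54)/(1+0.785·0.54) = 1.325/1.4239 = 0.93054c.
That velocity, transformed to the rest frame of a distant observer: (0.93054+0.8899)/(1+0.93054·0.8899) = 1.82044/1.828087546 = 0.99582c.

0.9958c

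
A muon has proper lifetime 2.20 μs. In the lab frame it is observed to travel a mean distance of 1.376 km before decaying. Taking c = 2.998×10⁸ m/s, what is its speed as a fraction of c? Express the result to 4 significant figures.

0.9018c

d = βγcτ ⇒ βγ = d/(cτ) = 1376 m / (659.56 m) = 2.0862.
β = (βγ)/√(1+(βγ)²) = 2.0862/√5.35223 = 0.9018.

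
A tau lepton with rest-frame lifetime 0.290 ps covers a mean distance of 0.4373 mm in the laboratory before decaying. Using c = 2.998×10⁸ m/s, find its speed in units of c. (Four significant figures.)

0.9808c

Lab distance = (lab lifetime)·v = γτ·βc, so βγ = d/(cτ) = 4.373×10^-4/(2.998×10⁸ × 2.900×10^-13) = 5.0298.
With βγ = 5.0298: γ² = 1 + (βγ)² = 26.2989, and β = (βγ)/γ = 5.0298/5.12825 = 0.9808.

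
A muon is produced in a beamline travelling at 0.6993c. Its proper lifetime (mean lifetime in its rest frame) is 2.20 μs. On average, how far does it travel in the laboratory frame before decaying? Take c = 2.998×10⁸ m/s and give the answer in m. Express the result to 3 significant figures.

γ = 1/√(1 − β²) = 1/√(1 − 0.48902049) = 1/√0.51097951 = 1/0.714828 = 1.3989.
Lab-frame lifetime: Δt = γτ = 1.3989 × 2.20 μs = 3.0776 μs.
Distance: d = vΔt = 0.6993 × 2.998×10⁸ m/s × 3.0776×10^-6 s = 645 m.

645 m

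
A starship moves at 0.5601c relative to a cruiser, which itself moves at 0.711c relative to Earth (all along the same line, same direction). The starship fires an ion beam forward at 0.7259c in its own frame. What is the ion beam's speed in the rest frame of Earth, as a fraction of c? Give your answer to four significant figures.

First combine the ion beam and starship (S''→S'): u₁ = (0.7259 + 0.5601)/(1 + 0.7259×0.5601) = 1.286/1.40657659 = 0.91428.
Then combine with the cruiser (S'→S): u = (0.91428 + 0.711)/(1 + 0.91428×0.711) = 1.62528/1.65005308 = 0.98499.

0.9850c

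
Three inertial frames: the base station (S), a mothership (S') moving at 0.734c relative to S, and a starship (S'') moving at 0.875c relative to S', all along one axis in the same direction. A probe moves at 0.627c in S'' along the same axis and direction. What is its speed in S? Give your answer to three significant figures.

First combine the probe and starship (S''→S'): u₁ = (0.627 + 0.875)/(1 + 0.627×0.875) = 1.502/1.548625 = 0.96989.
Then combine with the mothership (S'→S): u = (0.96989 + 0.734)/(1 + 0.96989×0.734) = 1.70389/1.71189926 = 0.99532.

0.995c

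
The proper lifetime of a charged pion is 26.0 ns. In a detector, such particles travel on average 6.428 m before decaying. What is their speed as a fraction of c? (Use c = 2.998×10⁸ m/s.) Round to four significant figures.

d = βγcτ ⇒ βγ = d/(cτ) = 6.428 m / (7.7948 m) = 0.82465.
β = (βγ)/√(1+(βγ)²) = 0.82465/√1.680048 = 0.6362.

0.6362c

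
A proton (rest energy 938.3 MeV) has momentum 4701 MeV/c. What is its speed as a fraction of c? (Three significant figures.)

pc/(mc²) = 4701/938.3 = 5.0101 = βγ = β/√(1−β²).
So β² = x²/(1 + x²) with x = 5.0101: x² = 25.1011, β² = 25.1011/26.1011 = 0.961687, β = 0.981.

0.981c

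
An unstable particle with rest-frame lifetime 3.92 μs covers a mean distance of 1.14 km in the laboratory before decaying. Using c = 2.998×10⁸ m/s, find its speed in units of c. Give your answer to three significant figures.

d = βγcτ ⇒ βγ = d/(cτ) = 1140 m / (1175.216 m) = 0.97003.
β = (βγ)/√(1+(βγ)²) = 0.97003/√1.940958 = 0.696.

0.696c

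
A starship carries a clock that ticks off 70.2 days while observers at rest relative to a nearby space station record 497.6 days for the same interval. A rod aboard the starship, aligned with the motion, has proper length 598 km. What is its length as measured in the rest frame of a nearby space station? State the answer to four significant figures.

From Δt = γΔτ: γ = 497.6/70.2 = 7.08832.
L = L₀/γ = 598/7.08832 = 84.36 km.

84.36 km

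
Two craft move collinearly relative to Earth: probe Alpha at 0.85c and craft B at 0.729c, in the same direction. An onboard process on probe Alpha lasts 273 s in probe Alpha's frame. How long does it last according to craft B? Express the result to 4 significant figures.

288.0 s

Transform probe Alpha's velocity into craft B's frame: (0.85 − 0.729)/(1 − 0.85·0.729) = 0.121/0.38035, so the relative speed is 0.31813c.
At |u| = 0.31813c, γ = (1 − 0.101207)^(−1/2) = 1.0548.
The clock on probe Alpha records proper time, so craft B measures Δt = γΔτ = 1.0548 × 273 = 288.0 s.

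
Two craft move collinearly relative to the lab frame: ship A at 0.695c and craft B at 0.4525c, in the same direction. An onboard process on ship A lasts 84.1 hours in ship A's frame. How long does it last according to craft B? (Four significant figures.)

The velocity of ship A relative to craft B is (0.695 − 0.4525)c / (1 − 0.695×0.4525) = 0.35375c; relative speed 0.35375c.
γ for this relative speed: γ = 1/√(1 − 0.125139) = 1.0691.
Ship A's interval is proper; time dilation gives Δt_B = γΔτ = 1.0691 × 84.1 hours = 89.91 hours.

89.91 hours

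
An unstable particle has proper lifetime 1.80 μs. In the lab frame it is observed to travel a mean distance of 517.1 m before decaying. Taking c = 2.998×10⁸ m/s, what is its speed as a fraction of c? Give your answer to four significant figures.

Lab distance = (lab lifetime)·v = γτ·βc, so βγ = d/(cτ) = 517.1/(2.998×10⁸ × 1.800×10^-6) = 0.95823.
With βγ = 0.95823: γ² = 1 + (βγ)² = 1.918205, and β = (βγ)/γ = 0.95823/1.38499 = 0.6919.

0.6919c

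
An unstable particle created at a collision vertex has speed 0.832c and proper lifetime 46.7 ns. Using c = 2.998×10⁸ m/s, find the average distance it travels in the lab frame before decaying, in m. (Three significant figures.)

γ = 1/√(1 − β²) = 1/√(1 − 0.692224) = 1/√0.307776 = 1/0.554776 = 1.8025.
Lab-frame lifetime: Δt = γτ = 1.8025 × 46.7 ns = 84.177 ns.
Distance: d = vΔt = 0.832 × 2.998×10⁸ m/s × 8.4177×10^-8 s = 21.0 m.

21.0 m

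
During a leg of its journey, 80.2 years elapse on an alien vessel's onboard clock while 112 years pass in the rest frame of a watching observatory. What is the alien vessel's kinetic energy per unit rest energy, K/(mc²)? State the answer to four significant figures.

The time-dilation ratio gives γ = 112/80.2 = 1.39651.
Since K = (γ−1)mc², K/(mc²) = 1.39651 − 1 = 0.3965.

0.3965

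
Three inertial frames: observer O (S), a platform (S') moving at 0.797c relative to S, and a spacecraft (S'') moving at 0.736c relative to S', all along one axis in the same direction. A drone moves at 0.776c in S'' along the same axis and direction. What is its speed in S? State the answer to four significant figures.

0.9957c

Compose velocities in two stages. Stage 1 (into S'): u₁ = (0.776+0.736)/(1+0.776×0.736) = 0.96236.
Stage 2 (into S): u = (0.96236+0.797)/(1+0.96236×0.797) = 0.99568, so the speed is 0.9957c.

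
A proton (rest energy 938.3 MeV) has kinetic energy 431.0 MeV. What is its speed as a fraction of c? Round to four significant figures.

0.7283c

K = (γ−1)mc², so γ = 1 + 431.0/938.3 = 1.4593.
Then v/c = √(1 − γ⁻²) = √(1 − 0.469581) = √0.530419 = 0.7283.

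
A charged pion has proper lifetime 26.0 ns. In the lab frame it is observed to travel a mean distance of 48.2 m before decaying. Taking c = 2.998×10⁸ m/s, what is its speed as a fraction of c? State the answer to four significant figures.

d = βγcτ ⇒ βγ = d/(cτ) = 48.20 m / (7.7948 m) = 6.1836.
β = (βγ)/√(1+(βγ)²) = 6.1836/√39.2369 = 0.9872.

0.9872c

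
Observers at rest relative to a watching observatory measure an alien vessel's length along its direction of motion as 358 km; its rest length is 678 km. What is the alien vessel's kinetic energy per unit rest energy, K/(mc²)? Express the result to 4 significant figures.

Length contraction gives γ = L₀/L = 678/358 = 1.89385.
Since K = (γ−1)mc², K/(mc²) = 1.89385 − 1 = 0.8939.

0.8939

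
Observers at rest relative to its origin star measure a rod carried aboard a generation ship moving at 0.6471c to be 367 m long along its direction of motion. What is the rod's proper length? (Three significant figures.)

481 m

β² = 0.41873841, so γ = 1/√0.58126159 = 1.3116.
Proper length: L₀ = γ·L = 1.3116 × 367 = 481 m.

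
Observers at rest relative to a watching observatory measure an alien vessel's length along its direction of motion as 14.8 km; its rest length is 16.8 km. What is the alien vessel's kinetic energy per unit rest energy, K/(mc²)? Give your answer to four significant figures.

γ = L₀/L = 16.8/14.8 = 1.13514.
Since K = (γ−1)mc², K/(mc²) = 1.13514 − 1 = 0.1351.

0.1351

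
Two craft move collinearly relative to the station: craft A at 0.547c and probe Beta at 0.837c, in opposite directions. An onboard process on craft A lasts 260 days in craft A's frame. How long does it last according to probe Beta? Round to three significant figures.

827 days

Transform craft A's velocity into probe Beta's frame: (0.547 + 0.837)/(1 + 0.547·0.837) = 1.384/1.457839, so the relative speed is 0.94935c.
γ for this relative speed: γ = 1/√(1 − 0.901265) = 3.1825.
Craft A's interval is proper; time dilation gives Δt_B = γΔτ = 3.1825 × 260 days = 827 days.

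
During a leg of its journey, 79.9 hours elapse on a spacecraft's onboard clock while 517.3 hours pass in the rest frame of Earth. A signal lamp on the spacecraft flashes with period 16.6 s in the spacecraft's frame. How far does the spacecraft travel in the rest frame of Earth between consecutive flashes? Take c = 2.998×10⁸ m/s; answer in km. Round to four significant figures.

3.183×10^7 km

γ = Δt/Δτ = 517.3/79.9 = 6.47434.
β = √(1 − 1/γ²) = 0.988. Lab-frame period = γτ = 6.47434×16.6 s = 107.47 s. Distance = βc × γτ = 0.988 × 2.998×10⁸ m/s × 107.47 s = 3.1833×10^10 m = 3.183×10^7 km.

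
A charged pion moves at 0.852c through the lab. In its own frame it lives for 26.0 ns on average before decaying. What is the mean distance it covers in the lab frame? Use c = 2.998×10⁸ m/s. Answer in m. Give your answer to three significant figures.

Lorentz factor: γ = (1 − 0.725904)^(−1/2) = 1.9101.
Lab-frame lifetime: Δt = γτ = 1.9101 × 26.0 ns = 49.663 ns.
Distance: d = vΔt = 0.852 × 2.998×10⁸ m/s × 4.9663×10^-8 s = 12.7 m.

12.7 m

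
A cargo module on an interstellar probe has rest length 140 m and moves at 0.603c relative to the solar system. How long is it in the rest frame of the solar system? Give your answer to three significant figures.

112 m

Lorentz factor: γ = (1 − 0.363609)^(−1/2) = 1.2535.
Along the direction of motion the measured length is L₀/γ = 140/1.2535 = 112 m.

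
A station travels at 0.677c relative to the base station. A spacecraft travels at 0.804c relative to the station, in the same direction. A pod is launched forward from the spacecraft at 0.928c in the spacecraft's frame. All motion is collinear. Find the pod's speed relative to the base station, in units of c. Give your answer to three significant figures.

Compose velocities in two stages. Stage 1 (into S'): u₁ = (0.928+0.804)/(1+0.928×0.804) = 0.99192.
Stage 2 (into S): u = (0.99192+0.677)/(1+0.99192×0.677) = 0.99844, so the speed is 0.998c.

0.998c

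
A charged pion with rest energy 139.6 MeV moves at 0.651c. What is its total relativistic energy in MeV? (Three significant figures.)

γ = 1/√(1 − β²) = 1/√(1 − 0.423801) = 1/√0.576199 = 1/0.759078 = 1.3174.
Total energy: E = γmc² = 1.3174 × 139.6 MeV = 184 MeV.

184 MeV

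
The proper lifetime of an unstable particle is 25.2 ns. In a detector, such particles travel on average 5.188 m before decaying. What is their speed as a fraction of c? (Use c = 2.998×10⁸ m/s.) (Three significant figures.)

0.566c

d = βγcτ ⇒ βγ = d/(cτ) = 5.188 m / (7.55496 m) = 0.6867.
β = (βγ)/√(1+(βγ)²) = 0.6867/√1.471557 = 0.566.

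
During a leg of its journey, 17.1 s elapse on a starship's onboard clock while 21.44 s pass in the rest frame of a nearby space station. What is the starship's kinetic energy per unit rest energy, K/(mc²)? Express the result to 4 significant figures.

γ = Δt/Δτ = 21.44/17.1 = 1.2538.
K/(mc²) = γ − 1 = 1.2538 − 1 = 0.2538.

0.2538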